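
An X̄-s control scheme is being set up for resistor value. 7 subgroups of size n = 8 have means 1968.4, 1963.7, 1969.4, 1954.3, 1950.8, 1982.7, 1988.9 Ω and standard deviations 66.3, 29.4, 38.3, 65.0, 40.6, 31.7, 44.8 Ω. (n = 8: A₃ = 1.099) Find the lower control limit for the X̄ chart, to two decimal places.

1918.69

X̄̄ = (1968.4 + 1963.7 + 1969.4 + 1954.3 + 1950.8 + 1982.7 + 1988.9) / 7 = 1968.3143
s̄ = (66.3 + 29.4 + 38.3 + 65.0 + 40.6 + 31.7 + 44.8) / 7 = 45.1571
LCL = X̄̄ − A₃·s̄ = 1968.3143 − 1.099 × 45.1571 = 1918.6866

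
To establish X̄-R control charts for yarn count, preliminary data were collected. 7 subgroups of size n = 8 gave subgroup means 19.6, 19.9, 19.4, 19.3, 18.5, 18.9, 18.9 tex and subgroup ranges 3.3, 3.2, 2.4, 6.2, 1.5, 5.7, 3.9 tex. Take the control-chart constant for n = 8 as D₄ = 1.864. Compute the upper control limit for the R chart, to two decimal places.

R̄ = (3.3 + 3.2 + 2.4 + 6.2 + 1.5 + 5.7 + 3.9) / 7 = 26.2000 / 7 = 3.7429
UCL_R = D₄·R̄ = 1.864 × 3.7429 = 6.9767

6.98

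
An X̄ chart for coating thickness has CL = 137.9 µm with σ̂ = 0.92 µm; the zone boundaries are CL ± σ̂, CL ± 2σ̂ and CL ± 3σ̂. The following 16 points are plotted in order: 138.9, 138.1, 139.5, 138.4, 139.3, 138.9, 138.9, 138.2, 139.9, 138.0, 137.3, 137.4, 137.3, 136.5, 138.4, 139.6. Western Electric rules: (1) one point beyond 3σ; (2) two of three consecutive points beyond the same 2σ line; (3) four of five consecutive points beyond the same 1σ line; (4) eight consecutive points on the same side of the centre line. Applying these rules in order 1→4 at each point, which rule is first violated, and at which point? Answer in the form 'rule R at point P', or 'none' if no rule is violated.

rule 3 at point 7

Zone of each point (C = within 1σ̂, B = 1σ̂–2σ̂, A = 2σ̂–3σ̂, * = beyond 3σ̂; sign = side of CL): 1:+B, 2:+C, 3:+B, 4:+C, 5:+B, 6:+B, 7:+B, 8:+C, 9:+A, 10:+C, 11:-C, 12:-C, 13:-C, 14:-B, 15:+C, 16:+B
Rule 3 (four of five consecutive points beyond the same 1σ limit) is satisfied at point 7.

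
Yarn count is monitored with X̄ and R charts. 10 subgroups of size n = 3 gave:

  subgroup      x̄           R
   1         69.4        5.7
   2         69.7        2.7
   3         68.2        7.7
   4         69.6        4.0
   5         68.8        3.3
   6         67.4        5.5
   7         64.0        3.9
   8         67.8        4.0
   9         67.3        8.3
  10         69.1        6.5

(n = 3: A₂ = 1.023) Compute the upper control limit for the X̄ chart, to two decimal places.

X̄̄ = (69.4 + 69.7 + 68.2 + 69.6 + 68.8 + 67.4 + 64.0 + 67.8 + 67.3 + 69.1) / 10 = 681.3000 / 10 = 68.1300
R̄ = (5.7 + 2.7 + 7.7 + 4.0 + 3.3 + 5.5 + 3.9 + 4.0 + 8.3 + 6.5) / 10 = 51.6000 / 10 = 5.1600
UCL = X̄̄ + A₂·R̄ = 68.1300 + 1.023 × 5.1600 = 73.4087

73.41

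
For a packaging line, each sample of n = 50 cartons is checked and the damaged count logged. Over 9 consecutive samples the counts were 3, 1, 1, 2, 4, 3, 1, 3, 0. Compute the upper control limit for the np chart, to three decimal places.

p̄ = Σdᵢ / (k·n) = 18 / (9 × 50) = 0.04000
UCL = np̄ + 3·√(np̄(1−p̄)) = 2.0000 + 3 × √(2.0000×0.96000) = 2.0000 + 3 × 1.3856 = 6.1569

6.157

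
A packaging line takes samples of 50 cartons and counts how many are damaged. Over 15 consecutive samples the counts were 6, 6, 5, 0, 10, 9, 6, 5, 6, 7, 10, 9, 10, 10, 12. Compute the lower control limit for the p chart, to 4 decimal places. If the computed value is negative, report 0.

p̄ = Σdᵢ / (k·n) = 111 / (15 × 50) = 0.14800
LCL = p̄ − 3·√(p̄(1−p̄)/n) = 0.14800 − 3 × 0.05022 = -0.00266 → 0 (negative, so LCL = 0)

0.0000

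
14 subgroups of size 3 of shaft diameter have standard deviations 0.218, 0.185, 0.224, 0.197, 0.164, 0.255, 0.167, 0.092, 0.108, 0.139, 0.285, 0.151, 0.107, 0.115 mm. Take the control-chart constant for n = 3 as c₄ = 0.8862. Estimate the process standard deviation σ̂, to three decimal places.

s̄ = (0.218 + 0.185 + 0.224 + 0.197 + 0.164 + 0.255 + 0.167 + 0.092 + 0.108 + 0.139 + 0.285 + 0.151 + 0.107 + 0.115) / 14 = 0.1719
σ̂ = s̄ / c₄ = 0.1719 / 0.8862 = 0.1940

0.194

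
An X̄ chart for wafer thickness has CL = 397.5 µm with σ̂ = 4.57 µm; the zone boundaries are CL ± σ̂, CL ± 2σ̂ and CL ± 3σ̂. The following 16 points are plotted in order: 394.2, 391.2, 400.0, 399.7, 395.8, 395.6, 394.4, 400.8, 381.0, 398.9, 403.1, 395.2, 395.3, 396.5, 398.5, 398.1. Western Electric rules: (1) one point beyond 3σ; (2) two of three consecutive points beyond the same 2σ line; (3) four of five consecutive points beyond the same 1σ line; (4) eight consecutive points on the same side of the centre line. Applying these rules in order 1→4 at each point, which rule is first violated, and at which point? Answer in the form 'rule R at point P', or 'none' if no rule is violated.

rule 1 at point 9

Zone of each point (C = within 1σ̂, B = 1σ̂–2σ̂, A = 2σ̂–3σ̂, * = beyond 3σ̂; sign = side of CL): 1:-C, 2:-B, 3:+C, 4:+C, 5:-C, 6:-C, 7:-C, 8:+C, 9:-*, 10:+C, 11:+B, 12:-C, 13:-C, 14:-C, 15:+C, 16:+C
Rule 1 (one point beyond the 3σ limits) is satisfied at point 9.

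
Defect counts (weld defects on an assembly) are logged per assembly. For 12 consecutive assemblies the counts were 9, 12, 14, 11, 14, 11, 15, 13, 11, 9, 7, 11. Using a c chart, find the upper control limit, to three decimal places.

21.553

c̄ = (9 + 12 + 14 + 11 + 14 + 11 + 15 + 13 + 11 + 9 + 7 + 11) / 12 = 137 / 12 = 11.4167
UCL = c̄ + 3√c̄ = 11.4167 + 3 × √11.4167 = 11.4167 + 3 × 3.3789 = 21.5532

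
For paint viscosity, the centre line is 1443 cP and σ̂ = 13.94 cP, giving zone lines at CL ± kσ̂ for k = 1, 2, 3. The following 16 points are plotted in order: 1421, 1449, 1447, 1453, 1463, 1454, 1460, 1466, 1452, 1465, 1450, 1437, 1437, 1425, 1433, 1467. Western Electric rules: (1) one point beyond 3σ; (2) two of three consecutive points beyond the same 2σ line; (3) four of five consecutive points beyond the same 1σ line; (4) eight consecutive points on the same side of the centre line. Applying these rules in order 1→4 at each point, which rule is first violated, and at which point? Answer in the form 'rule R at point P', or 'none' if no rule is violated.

Zone of each point (C = within 1σ̂, B = 1σ̂–2σ̂, A = 2σ̂–3σ̂, * = beyond 3σ̂; sign = side of CL): 1:-B, 2:+C, 3:+C, 4:+C, 5:+B, 6:+C, 7:+B, 8:+B, 9:+C, 10:+B, 11:+C, 12:-C, 13:-C, 14:-B, 15:-C, 16:+B
Rule 4 (eight consecutive points on the same side of the centre line) is satisfied at point 9.

rule 4 at point 9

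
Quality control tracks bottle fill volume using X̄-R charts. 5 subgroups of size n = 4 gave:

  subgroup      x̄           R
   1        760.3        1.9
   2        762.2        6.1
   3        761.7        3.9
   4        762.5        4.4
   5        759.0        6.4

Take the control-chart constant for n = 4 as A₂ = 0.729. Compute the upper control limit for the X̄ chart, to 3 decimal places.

764.450

X̄̄ = (760.3 + 762.2 + 761.7 + 762.5 + 759.0) / 5 = 3805.7000 / 5 = 761.1400
R̄ = (1.9 + 6.1 + 3.9 + 4.4 + 6.4) / 5 = 22.7000 / 5 = 4.5400
UCL = X̄̄ + A₂·R̄ = 761.1400 + 0.729 × 4.5400 = 764.4497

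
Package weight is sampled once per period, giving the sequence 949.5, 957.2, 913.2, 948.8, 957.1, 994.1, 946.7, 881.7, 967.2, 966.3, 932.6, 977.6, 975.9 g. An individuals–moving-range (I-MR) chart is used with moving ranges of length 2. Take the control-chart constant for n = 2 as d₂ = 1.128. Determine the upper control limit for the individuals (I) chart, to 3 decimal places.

X̄ = (949.5 + 957.2 + 913.2 + 948.8 + 957.1 + 994.1 + 946.7 + 881.7 + 967.2 + 966.3 + 932.6 + 977.6 + 975.9) / 13 = 951.3769
Moving ranges: 7.7, 44.0, 35.6, 8.3, 37.0, 47.4, 65.0, 85.5, 0.9, 33.7, 45.0, 1.7; M̄R̄ = 411.8000 / 12 = 34.3167
UCL = X̄ + 3·M̄R̄/d₂ = 951.3769 + 3 × 34.3167 / 1.128 = 1042.6447

1042.645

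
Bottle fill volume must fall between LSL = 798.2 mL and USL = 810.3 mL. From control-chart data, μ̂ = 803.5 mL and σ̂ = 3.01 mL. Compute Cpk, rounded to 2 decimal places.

Cpu = (USL − μ̂) / (3σ̂) = (810.3 − 803.5) / (3 × 3.01) = 0.7530; Cpl = (μ̂ − LSL) / (3σ̂) = (803.5 − 798.2) / (3 × 3.01) = 0.5869; Cpk = min(Cpu, Cpl) = 0.5869

0.59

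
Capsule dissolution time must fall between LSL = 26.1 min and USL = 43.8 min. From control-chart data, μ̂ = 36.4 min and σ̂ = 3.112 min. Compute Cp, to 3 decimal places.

Cp = (USL − LSL) / (6σ̂) = (43.8 − 26.1) / (6 × 3.112) = 17.7000 / 18.6720 = 0.9479

0.948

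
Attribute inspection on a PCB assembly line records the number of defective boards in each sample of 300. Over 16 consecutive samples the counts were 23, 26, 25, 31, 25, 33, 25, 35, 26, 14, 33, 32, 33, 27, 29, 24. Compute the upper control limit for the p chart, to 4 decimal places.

0.1419

p̄ = Σdᵢ / (k·n) = 441 / (16 × 300) = 0.09187
UCL = p̄ + 3·√(p̄(1−p̄)/n) = 0.09187 + 3 × √(0.09187×0.90812/300) = 0.09187 + 3 × 0.01668 = 0.14191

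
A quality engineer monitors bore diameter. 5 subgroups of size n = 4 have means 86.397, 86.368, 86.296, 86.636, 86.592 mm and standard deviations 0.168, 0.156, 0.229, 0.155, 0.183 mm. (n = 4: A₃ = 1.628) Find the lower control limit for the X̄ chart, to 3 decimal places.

86.168

X̄̄ = (86.397 + 86.368 + 86.296 + 86.636 + 86.592) / 5 = 86.4578
s̄ = (0.168 + 0.156 + 0.229 + 0.155 + 0.183) / 5 = 0.1782
LCL = X̄̄ − A₃·s̄ = 86.4578 − 1.628 × 0.1782 = 86.1677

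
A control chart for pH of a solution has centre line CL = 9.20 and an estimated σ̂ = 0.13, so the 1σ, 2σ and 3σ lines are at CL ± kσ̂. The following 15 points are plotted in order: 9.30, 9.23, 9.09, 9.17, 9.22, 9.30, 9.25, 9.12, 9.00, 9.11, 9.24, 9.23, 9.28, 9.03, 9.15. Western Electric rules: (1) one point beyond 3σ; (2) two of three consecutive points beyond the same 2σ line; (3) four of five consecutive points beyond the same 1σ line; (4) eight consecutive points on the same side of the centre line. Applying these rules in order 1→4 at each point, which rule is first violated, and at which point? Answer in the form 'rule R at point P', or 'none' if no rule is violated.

none

Zone of each point (C = within 1σ̂, B = 1σ̂–2σ̂, A = 2σ̂–3σ̂, * = beyond 3σ̂; sign = side of CL): 1:+C, 2:+C, 3:-C, 4:-C, 5:+C, 6:+C, 7:+C, 8:-C, 9:-B, 10:-C, 11:+C, 12:+C, 13:+C, 14:-B, 15:-C
No rule fires across all 15 points.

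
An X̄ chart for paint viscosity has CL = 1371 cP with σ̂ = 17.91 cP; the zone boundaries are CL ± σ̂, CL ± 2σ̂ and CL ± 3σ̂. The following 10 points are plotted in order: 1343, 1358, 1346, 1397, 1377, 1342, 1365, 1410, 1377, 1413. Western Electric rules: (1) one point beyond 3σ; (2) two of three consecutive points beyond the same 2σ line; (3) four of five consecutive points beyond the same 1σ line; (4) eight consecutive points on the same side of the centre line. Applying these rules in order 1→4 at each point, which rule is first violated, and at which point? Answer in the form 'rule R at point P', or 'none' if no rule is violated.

rule 2 at point 10

Zone of each point (C = within 1σ̂, B = 1σ̂–2σ̂, A = 2σ̂–3σ̂, * = beyond 3σ̂; sign = side of CL): 1:-B, 2:-C, 3:-B, 4:+B, 5:+C, 6:-B, 7:-C, 8:+A, 9:+C, 10:+A
Rule 2 (two of three consecutive points beyond the same 2σ limit) is satisfied at point 10.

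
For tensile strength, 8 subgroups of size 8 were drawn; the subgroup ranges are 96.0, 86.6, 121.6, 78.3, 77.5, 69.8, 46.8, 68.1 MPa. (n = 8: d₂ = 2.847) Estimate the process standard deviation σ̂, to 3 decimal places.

28.306

R̄ = (96.0 + 86.6 + 121.6 + 78.3 + 77.5 + 69.8 + 46.8 + 68.1) / 8 = 80.5875
σ̂ = R̄ / d₂ = 80.5875 / 2.847 = 28.3061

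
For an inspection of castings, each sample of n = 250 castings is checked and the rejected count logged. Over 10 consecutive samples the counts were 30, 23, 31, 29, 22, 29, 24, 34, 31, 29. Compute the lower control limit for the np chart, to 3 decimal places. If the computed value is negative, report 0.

p̄ = Σdᵢ / (k·n) = 282 / (10 × 250) = 0.11280
LCL = np̄ − 3·√(np̄(1−p̄)) = 28.2000 − 3 × 5.0019 = 13.1943

13.194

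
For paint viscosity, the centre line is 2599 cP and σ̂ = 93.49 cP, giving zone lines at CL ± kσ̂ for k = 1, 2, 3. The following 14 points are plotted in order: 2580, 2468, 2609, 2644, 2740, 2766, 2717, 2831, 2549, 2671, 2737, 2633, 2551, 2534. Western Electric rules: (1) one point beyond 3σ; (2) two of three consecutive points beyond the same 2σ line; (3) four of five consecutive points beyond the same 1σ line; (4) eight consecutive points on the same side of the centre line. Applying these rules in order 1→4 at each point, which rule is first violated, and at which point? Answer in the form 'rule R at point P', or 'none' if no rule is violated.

Zone of each point (C = within 1σ̂, B = 1σ̂–2σ̂, A = 2σ̂–3σ̂, * = beyond 3σ̂; sign = side of CL): 1:-C, 2:-B, 3:+C, 4:+C, 5:+B, 6:+B, 7:+B, 8:+A, 9:-C, 10:+C, 11:+B, 12:+C, 13:-C, 14:-C
Rule 3 (four of five consecutive points beyond the same 1σ limit) is satisfied at point 8.

rule 3 at point 8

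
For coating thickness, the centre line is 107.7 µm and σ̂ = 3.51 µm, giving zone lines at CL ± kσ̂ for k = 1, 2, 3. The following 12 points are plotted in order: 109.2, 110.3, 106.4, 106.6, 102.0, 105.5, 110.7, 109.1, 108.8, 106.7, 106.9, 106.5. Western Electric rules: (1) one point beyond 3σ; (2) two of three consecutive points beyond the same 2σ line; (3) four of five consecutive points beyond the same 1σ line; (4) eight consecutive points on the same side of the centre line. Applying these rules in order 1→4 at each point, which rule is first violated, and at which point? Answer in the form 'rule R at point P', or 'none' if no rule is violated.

none

Zone of each point (C = within 1σ̂, B = 1σ̂–2σ̂, A = 2σ̂–3σ̂, * = beyond 3σ̂; sign = side of CL): 1:+C, 2:+C, 3:-C, 4:-C, 5:-B, 6:-C, 7:+C, 8:+C, 9:+C, 10:-C, 11:-C, 12:-C
No rule fires across all 12 points.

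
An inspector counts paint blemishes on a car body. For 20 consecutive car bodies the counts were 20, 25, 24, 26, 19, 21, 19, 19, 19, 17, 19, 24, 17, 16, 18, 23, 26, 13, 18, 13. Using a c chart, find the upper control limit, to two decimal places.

c̄ = (20 + 25 + 24 + 26 + 19 + 21 + 19 + 19 + 19 + 17 + 19 + 24 + 17 + 16 + 18 + 23 + 26 + 13 + 18 + 13) / 20 = 396 / 20 = 19.8000
UCL = c̄ + 3√c̄ = 19.8000 + 3 × √19.8000 = 19.8000 + 3 × 4.4497 = 33.1492

33.15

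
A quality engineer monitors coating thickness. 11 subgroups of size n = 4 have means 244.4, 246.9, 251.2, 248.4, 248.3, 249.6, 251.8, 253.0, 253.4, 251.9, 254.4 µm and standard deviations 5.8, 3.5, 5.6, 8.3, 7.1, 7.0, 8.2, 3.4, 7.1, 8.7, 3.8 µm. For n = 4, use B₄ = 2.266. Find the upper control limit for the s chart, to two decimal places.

s̄ = (5.8 + 3.5 + 5.6 + 8.3 + 7.1 + 7.0 + 8.2 + 3.4 + 7.1 + 8.7 + 3.8) / 11 = 6.2273
UCL_s = B₄·s̄ = 2.266 × 6.2273 = 14.1110

14.11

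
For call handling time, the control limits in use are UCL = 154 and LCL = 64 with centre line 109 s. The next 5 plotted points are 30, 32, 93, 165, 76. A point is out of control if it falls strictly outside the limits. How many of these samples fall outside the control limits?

3

Compare each point to [64, 154]: sample 1 = 30 < LCL; sample 2 = 32 < LCL; sample 4 = 165 > UCL.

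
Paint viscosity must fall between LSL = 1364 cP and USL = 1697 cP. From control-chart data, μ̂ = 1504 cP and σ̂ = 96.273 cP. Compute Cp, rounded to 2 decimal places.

Cp = (USL − LSL) / (6σ̂) = (1697 − 1364) / (6 × 96.273) = 333.0000 / 577.6380 = 0.5765

0.58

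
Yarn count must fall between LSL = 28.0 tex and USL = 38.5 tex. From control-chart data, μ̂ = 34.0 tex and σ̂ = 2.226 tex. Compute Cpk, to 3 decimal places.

Cpu = (USL − μ̂) / (3σ̂) = (38.5 − 34.0) / (3 × 2.226) = 0.6739; Cpl = (μ̂ − LSL) / (3σ̂) = (34.0 − 28.0) / (3 × 2.226) = 0.8985; Cpk = min(Cpu, Cpl) = 0.6739

0.674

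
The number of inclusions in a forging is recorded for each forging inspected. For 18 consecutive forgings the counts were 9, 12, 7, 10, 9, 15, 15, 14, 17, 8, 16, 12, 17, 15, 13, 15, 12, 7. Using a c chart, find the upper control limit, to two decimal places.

22.95

c̄ = (9 + 12 + 7 + 10 + 9 + 15 + 15 + 14 + 17 + 8 + 16 + 12 + 17 + 15 + 13 + 15 + 12 + 7) / 18 = 223 / 18 = 12.3889
UCL = c̄ + 3√c̄ = 12.3889 + 3 × √12.3889 = 12.3889 + 3 × 3.5198 = 22.9482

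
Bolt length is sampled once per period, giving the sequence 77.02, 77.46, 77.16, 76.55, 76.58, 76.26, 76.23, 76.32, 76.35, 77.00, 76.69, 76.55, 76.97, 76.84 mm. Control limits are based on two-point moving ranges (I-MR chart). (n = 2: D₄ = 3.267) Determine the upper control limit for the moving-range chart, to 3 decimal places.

Moving ranges: 0.44, 0.30, 0.61, 0.03, 0.32, 0.03, 0.09, 0.03, 0.65, 0.31, 0.14, 0.42, 0.13; M̄R̄ = 3.5000 / 13 = 0.2692
UCL_MR = D₄·M̄R̄ = 3.267 × 0.2692 = 0.8796

0.880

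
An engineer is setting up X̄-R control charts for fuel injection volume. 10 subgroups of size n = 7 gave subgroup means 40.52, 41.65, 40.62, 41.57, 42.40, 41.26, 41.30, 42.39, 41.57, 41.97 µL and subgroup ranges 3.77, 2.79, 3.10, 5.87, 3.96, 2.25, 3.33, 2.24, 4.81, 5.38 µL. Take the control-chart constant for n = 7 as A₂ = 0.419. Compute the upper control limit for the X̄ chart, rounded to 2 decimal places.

43.10

X̄̄ = (40.52 + 41.65 + 40.62 + 41.57 + 42.40 + 41.26 + 41.30 + 42.39 + 41.57 + 41.97) / 10 = 415.2500 / 10 = 41.5250
R̄ = (3.77 + 2.79 + 3.10 + 5.87 + 3.96 + 2.25 + 3.33 + 2.24 + 4.81 + 5.38) / 10 = 37.5000 / 10 = 3.7500
UCL = X̄̄ + A₂·R̄ = 41.5250 + 0.419 × 3.7500 = 43.0962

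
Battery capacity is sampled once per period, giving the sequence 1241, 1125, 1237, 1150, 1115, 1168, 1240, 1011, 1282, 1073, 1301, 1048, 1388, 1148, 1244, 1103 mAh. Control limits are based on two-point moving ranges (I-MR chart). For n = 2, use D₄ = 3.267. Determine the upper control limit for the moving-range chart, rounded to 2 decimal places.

Moving ranges: 116, 112, 87, 35, 53, 72, 229, 271, 209, 228, 253, 340, 240, 96, 141; M̄R̄ = 2482.0000 / 15 = 165.4667
UCL_MR = D₄·M̄R̄ = 3.267 × 165.4667 = 540.5796

540.58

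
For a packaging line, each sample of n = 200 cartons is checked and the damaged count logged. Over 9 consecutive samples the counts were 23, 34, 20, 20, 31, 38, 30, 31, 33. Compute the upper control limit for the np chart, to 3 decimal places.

p̄ = Σdᵢ / (k·n) = 260 / (9 × 200) = 0.14444
UCL = np̄ + 3·√(np̄(1−p̄)) = 28.8889 + 3 × √(28.8889×0.85556) = 28.8889 + 3 × 4.9715 = 43.8035

43.803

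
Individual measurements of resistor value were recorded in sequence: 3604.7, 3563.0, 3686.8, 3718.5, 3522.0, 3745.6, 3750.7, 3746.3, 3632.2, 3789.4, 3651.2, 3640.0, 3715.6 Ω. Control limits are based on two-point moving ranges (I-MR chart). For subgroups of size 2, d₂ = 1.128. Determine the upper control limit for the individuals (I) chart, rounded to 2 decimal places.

3923.22

X̄ = (3604.7 + 3563.0 + 3686.8 + 3718.5 + 3522.0 + 3745.6 + 3750.7 + 3746.3 + 3632.2 + 3789.4 + 3651.2 + 3640.0 + 3715.6) / 13 = 3674.3077
Moving ranges: 41.7, 123.8, 31.7, 196.5, 223.6, 5.1, 4.4, 114.1, 157.2, 138.2, 11.2, 75.6; M̄R̄ = 1123.1000 / 12 = 93.5917
UCL = X̄ + 3·M̄R̄/d₂ = 3674.3077 + 3 × 93.5917 / 1.128 = 3923.2217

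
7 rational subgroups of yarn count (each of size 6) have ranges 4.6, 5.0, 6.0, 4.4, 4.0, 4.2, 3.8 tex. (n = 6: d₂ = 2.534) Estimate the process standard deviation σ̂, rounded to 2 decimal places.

R̄ = (4.6 + 5.0 + 6.0 + 4.4 + 4.0 + 4.2 + 3.8) / 7 = 4.5714
σ̂ = R̄ / d₂ = 4.5714 / 2.534 = 1.8040

1.80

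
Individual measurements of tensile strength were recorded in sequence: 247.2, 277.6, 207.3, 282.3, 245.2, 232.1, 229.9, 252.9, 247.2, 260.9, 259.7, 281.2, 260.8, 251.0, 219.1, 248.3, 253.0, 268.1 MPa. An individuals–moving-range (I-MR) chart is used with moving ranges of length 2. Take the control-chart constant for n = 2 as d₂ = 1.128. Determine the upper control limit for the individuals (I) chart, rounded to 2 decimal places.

314.57

X̄ = (247.2 + 277.6 + 207.3 + 282.3 + 245.2 + 232.1 + 229.9 + 252.9 + 247.2 + 260.9 + 259.7 + 281.2 + 260.8 + 251.0 + 219.1 + 248.3 + 253.0 + 268.1) / 18 = 251.3222
Moving ranges: 30.4, 70.3, 75.0, 37.1, 13.1, 2.2, 23.0, 5.7, 13.7, 1.2, 21.5, 20.4, 9.8, 31.9, 29.2, 4.7, 15.1; M̄R̄ = 404.3000 / 17 = 23.7824
UCL = X̄ + 3·M̄R̄/d₂ = 251.3222 + 3 × 23.7824 / 1.128 = 314.5732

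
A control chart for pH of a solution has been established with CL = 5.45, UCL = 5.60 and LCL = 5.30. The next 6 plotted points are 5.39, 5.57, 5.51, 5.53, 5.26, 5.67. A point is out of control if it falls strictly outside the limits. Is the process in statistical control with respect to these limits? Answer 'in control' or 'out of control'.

Compare each point to [5.30, 5.60]: sample 5 = 5.26 < LCL; sample 6 = 5.67 > UCL.

out of control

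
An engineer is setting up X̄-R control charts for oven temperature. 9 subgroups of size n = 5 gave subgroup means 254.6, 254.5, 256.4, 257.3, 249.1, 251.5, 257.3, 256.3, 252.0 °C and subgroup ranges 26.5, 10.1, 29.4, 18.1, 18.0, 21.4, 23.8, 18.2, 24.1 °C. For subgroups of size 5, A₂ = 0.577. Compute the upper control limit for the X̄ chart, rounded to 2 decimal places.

X̄̄ = (254.6 + 254.5 + 256.4 + 257.3 + 249.1 + 251.5 + 257.3 + 256.3 + 252.0) / 9 = 2289.0000 / 9 = 254.3333
R̄ = (26.5 + 10.1 + 29.4 + 18.1 + 18.0 + 21.4 + 23.8 + 18.2 + 24.1) / 9 = 189.6000 / 9 = 21.0667
UCL = X̄̄ + A₂·R̄ = 254.3333 + 0.577 × 21.0667 = 266.4888

266.49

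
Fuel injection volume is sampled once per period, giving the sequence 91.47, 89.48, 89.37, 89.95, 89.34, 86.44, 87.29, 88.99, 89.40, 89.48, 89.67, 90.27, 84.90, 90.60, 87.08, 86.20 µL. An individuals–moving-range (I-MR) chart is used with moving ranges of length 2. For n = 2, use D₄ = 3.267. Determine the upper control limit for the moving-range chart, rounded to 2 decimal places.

5.55

Moving ranges: 1.99, 0.11, 0.58, 0.61, 2.90, 0.85, 1.70, 0.41, 0.08, 0.19, 0.60, 5.37, 5.70, 3.52, 0.88; M̄R̄ = 25.4900 / 15 = 1.6993
UCL_MR = D₄·M̄R̄ = 3.267 × 1.6993 = 5.5517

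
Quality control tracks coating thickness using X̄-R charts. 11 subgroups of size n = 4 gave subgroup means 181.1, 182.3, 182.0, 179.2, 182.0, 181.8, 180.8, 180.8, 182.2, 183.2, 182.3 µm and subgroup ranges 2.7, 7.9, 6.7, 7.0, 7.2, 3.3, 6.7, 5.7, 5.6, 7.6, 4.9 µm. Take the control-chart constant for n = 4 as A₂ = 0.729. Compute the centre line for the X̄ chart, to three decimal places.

181.609

X̄̄ = (181.1 + 182.3 + 182.0 + 179.2 + 182.0 + 181.8 + 180.8 + 180.8 + 182.2 + 183.2 + 182.3) / 11 = 1997.7000 / 11 = 181.6091
CL = X̄̄ = 181.6091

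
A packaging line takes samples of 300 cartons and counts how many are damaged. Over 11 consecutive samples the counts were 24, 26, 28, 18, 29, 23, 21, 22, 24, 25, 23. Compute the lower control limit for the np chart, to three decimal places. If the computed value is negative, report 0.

p̄ = Σdᵢ / (k·n) = 263 / (11 × 300) = 0.07970
LCL = np̄ − 3·√(np̄(1−p̄)) = 23.9091 − 3 × 4.6908 = 9.8367

9.837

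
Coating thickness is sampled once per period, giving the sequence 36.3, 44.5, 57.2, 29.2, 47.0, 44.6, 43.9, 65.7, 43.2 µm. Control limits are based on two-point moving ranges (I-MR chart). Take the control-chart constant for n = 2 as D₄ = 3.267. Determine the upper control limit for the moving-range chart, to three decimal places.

Moving ranges: 8.2, 12.7, 28.0, 17.8, 2.4, 0.7, 21.8, 22.5; M̄R̄ = 114.1000 / 8 = 14.2625
UCL_MR = D₄·M̄R̄ = 3.267 × 14.2625 = 46.5956

46.596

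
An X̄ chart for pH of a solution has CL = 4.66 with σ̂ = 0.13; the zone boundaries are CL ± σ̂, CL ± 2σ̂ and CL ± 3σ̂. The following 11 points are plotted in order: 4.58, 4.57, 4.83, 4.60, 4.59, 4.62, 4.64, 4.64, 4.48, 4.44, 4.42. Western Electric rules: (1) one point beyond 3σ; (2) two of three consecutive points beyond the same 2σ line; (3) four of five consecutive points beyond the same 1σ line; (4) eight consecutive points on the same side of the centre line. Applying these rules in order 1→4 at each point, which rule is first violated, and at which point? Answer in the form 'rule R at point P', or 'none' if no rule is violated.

rule 4 at point 11

Zone of each point (C = within 1σ̂, B = 1σ̂–2σ̂, A = 2σ̂–3σ̂, * = beyond 3σ̂; sign = side of CL): 1:-C, 2:-C, 3:+B, 4:-C, 5:-C, 6:-C, 7:-C, 8:-C, 9:-B, 10:-B, 11:-B
Rule 4 (eight consecutive points on the same side of the centre line) is satisfied at point 11.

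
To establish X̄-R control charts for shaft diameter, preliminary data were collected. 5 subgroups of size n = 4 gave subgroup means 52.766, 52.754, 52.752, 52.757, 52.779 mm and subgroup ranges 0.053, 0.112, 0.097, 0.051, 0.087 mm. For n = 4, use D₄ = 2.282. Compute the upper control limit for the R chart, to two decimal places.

0.18

R̄ = (0.053 + 0.112 + 0.097 + 0.051 + 0.087) / 5 = 0.4000 / 5 = 0.0800
UCL_R = D₄·R̄ = 2.282 × 0.0800 = 0.1826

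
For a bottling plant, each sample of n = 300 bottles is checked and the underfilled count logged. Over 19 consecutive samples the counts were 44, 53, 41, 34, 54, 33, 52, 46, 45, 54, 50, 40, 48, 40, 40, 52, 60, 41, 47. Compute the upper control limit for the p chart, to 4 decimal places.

p̄ = Σdᵢ / (k·n) = 874 / (19 × 300) = 0.15333
UCL = p̄ + 3·√(p̄(1−p̄)/n) = 0.15333 + 3 × √(0.15333×0.84667/300) = 0.15333 + 3 × 0.02080 = 0.21574

0.2157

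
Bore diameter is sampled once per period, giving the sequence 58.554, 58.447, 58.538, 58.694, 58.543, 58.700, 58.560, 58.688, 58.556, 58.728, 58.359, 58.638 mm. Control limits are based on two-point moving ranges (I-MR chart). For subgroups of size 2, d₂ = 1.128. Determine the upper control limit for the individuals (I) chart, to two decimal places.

X̄ = (58.554 + 58.447 + 58.538 + 58.694 + 58.543 + 58.700 + 58.560 + 58.688 + 58.556 + 58.728 + 58.359 + 58.638) / 12 = 58.5838
Moving ranges: 0.107, 0.091, 0.156, 0.151, 0.157, 0.140, 0.128, 0.132, 0.172, 0.369, 0.279; M̄R̄ = 1.8820 / 11 = 0.1711
UCL = X̄ + 3·M̄R̄/d₂ = 58.5838 + 3 × 0.1711 / 1.128 = 59.0388

59.04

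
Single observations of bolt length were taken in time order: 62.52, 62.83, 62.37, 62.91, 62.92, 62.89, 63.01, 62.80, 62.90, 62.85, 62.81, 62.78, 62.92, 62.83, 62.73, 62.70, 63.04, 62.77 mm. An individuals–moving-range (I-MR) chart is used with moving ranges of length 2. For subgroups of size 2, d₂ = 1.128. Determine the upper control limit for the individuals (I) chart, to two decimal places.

X̄ = (62.52 + 62.83 + 62.37 + 62.91 + 62.92 + 62.89 + 63.01 + 62.80 + 62.90 + 62.85 + 62.81 + 62.78 + 62.92 + 62.83 + 62.73 + 62.70 + 63.04 + 62.77) / 18 = 62.8100
Moving ranges: 0.31, 0.46, 0.54, 0.01, 0.03, 0.12, 0.21, 0.10, 0.05, 0.04, 0.03, 0.14, 0.09, 0.10, 0.03, 0.34, 0.27; M̄R̄ = 2.8700 / 17 = 0.1688
UCL = X̄ + 3·M̄R̄/d₂ = 62.8100 + 3 × 0.1688 / 1.128 = 63.2590

63.26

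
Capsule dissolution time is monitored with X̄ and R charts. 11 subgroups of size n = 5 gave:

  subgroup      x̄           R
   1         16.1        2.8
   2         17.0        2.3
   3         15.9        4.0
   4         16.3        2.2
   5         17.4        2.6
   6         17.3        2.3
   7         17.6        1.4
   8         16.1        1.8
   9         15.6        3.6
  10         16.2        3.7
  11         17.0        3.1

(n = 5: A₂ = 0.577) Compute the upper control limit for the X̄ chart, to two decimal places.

X̄̄ = (16.1 + 17.0 + 15.9 + 16.3 + 17.4 + 17.3 + 17.6 + 16.1 + 15.6 + 16.2 + 17.0) / 11 = 182.5000 / 11 = 16.5909
R̄ = (2.8 + 2.3 + 4.0 + 2.2 + 2.6 + 2.3 + 1.4 + 1.8 + 3.6 + 3.7 + 3.1) / 11 = 29.8000 / 11 = 2.7091
UCL = X̄̄ + A₂·R̄ = 16.5909 + 0.577 × 2.7091 = 18.1541

18.15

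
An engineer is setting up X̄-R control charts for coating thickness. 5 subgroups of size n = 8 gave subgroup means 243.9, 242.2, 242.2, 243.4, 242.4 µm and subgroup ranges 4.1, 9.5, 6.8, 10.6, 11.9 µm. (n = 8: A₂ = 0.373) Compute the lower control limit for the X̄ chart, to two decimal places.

X̄̄ = (243.9 + 242.2 + 242.2 + 243.4 + 242.4) / 5 = 1214.1000 / 5 = 242.8200
R̄ = (4.1 + 9.5 + 6.8 + 10.6 + 11.9) / 5 = 42.9000 / 5 = 8.5800
LCL = X̄̄ − A₂·R̄ = 242.8200 − 0.373 × 8.5800 = 239.6197

239.62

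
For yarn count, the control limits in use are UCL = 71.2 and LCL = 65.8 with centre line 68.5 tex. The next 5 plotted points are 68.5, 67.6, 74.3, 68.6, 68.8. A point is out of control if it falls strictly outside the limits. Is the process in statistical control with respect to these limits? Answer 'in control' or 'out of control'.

out of control

Compare each point to [65.8, 71.2]: sample 3 = 74.3 > UCL.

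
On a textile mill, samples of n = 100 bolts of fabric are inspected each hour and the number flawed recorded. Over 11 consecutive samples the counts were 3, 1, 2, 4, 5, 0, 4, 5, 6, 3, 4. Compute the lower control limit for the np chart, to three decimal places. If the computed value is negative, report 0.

p̄ = Σdᵢ / (k·n) = 37 / (11 × 100) = 0.03364
LCL = np̄ − 3·√(np̄(1−p̄)) = 3.3636 − 3 × 1.8029 = -2.0451 → 0 (negative, so LCL = 0)

0.000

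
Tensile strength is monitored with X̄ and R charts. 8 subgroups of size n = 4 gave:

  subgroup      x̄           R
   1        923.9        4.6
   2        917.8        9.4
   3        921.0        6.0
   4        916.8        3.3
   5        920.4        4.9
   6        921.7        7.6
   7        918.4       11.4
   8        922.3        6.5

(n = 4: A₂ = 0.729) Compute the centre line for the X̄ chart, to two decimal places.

920.29

X̄̄ = (923.9 + 917.8 + 921.0 + 916.8 + 920.4 + 921.7 + 918.4 + 922.3) / 8 = 7362.3000 / 8 = 920.2875
CL = X̄̄ = 920.2875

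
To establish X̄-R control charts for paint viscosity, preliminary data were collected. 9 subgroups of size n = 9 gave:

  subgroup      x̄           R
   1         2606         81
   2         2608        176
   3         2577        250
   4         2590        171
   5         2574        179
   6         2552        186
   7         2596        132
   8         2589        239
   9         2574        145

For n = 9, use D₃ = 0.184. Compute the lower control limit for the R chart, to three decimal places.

R̄ = (81 + 176 + 250 + 171 + 179 + 186 + 132 + 239 + 145) / 9 = 1559.0000 / 9 = 173.2222
LCL_R = D₃·R̄ = 0.184 × 173.2222 = 31.8729

31.873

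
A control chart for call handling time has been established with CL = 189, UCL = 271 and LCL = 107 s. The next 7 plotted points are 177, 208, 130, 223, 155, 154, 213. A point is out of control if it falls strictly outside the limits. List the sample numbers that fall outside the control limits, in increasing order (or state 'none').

none

All 7 points lie within [107, 271].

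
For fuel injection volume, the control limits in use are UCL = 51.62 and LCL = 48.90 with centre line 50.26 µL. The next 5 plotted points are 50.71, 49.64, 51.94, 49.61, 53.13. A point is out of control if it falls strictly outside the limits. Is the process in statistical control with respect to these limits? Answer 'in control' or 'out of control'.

Compare each point to [48.90, 51.62]: sample 3 = 51.94 > UCL; sample 5 = 53.13 > UCL.

out of control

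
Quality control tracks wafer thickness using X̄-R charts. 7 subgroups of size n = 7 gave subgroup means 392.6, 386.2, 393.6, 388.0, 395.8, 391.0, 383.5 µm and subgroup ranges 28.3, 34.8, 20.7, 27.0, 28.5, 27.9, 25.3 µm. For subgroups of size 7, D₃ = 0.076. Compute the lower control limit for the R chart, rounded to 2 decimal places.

R̄ = (28.3 + 34.8 + 20.7 + 27.0 + 28.5 + 27.9 + 25.3) / 7 = 192.5000 / 7 = 27.5000
LCL_R = D₃·R̄ = 0.076 × 27.5000 = 2.0900

2.09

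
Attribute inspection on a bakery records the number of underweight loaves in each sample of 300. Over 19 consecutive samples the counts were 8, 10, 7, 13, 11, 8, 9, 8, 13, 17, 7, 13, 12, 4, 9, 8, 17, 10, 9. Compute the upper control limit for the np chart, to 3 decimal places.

19.556

p̄ = Σdᵢ / (k·n) = 193 / (19 × 300) = 0.03386
UCL = np̄ + 3·√(np̄(1−p̄)) = 10.1579 + 3 × √(10.1579×0.96614) = 10.1579 + 3 × 3.1327 = 19.5561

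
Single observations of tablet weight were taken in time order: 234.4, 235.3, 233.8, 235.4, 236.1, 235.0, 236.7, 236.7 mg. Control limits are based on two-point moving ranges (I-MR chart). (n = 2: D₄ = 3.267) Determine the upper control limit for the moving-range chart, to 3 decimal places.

3.500

Moving ranges: 0.9, 1.5, 1.6, 0.7, 1.1, 1.7, 0.0; M̄R̄ = 7.5000 / 7 = 1.0714
UCL_MR = D₄·M̄R̄ = 3.267 × 1.0714 = 3.5004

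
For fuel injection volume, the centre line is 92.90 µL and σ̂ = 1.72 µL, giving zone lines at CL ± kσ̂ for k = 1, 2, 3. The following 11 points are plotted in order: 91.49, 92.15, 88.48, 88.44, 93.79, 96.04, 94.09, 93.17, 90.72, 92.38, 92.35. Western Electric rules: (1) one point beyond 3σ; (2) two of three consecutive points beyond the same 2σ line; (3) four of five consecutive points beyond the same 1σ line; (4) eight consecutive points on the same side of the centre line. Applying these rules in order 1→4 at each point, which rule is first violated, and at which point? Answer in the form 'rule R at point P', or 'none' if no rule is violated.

Zone of each point (C = within 1σ̂, B = 1σ̂–2σ̂, A = 2σ̂–3σ̂, * = beyond 3σ̂; sign = side of CL): 1:-C, 2:-C, 3:-A, 4:-A, 5:+C, 6:+B, 7:+C, 8:+C, 9:-B, 10:-C, 11:-C
Rule 2 (two of three consecutive points beyond the same 2σ limit) is satisfied at point 4.

rule 2 at point 4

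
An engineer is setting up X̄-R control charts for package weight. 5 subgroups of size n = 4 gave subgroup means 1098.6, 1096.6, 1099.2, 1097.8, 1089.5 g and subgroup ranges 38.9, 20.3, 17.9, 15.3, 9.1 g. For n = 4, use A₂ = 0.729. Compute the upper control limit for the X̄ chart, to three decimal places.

1111.139

X̄̄ = (1098.6 + 1096.6 + 1099.2 + 1097.8 + 1089.5) / 5 = 5481.7000 / 5 = 1096.3400
R̄ = (38.9 + 20.3 + 17.9 + 15.3 + 9.1) / 5 = 101.5000 / 5 = 20.3000
UCL = X̄̄ + A₂·R̄ = 1096.3400 + 0.729 × 20.3000 = 1111.1387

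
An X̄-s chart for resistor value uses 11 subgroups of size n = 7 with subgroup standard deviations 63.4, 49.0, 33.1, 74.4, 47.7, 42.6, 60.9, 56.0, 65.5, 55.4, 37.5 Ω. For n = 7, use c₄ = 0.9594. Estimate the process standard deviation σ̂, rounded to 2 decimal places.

s̄ = (63.4 + 49.0 + 33.1 + 74.4 + 47.7 + 42.6 + 60.9 + 56.0 + 65.5 + 55.4 + 37.5) / 11 = 53.2273
σ̂ = s̄ / c₄ = 53.2273 / 0.9594 = 55.4798

55.48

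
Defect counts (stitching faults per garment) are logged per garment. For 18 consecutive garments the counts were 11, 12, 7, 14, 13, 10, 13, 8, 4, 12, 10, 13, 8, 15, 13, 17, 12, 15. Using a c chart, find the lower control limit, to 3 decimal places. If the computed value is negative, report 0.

c̄ = (11 + 12 + 7 + 14 + 13 + 10 + 13 + 8 + 4 + 12 + 10 + 13 + 8 + 15 + 13 + 17 + 12 + 15) / 18 = 207 / 18 = 11.5000
LCL = c̄ − 3√c̄ = 11.5000 − 3 × 3.3912 = 1.3265

1.327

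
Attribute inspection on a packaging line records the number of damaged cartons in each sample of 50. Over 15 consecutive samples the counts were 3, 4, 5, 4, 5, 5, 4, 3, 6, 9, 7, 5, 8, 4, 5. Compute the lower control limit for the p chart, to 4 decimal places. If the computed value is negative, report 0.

p̄ = Σdᵢ / (k·n) = 77 / (15 × 50) = 0.10267
LCL = p̄ − 3·√(p̄(1−p̄)/n) = 0.10267 − 3 × 0.04292 = -0.02611 → 0 (negative, so LCL = 0)

0.0000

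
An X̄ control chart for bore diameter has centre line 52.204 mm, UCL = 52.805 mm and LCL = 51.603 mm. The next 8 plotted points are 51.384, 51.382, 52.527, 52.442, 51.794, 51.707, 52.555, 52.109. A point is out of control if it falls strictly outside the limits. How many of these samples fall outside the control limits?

Compare each point to [51.603, 52.805]: sample 1 = 51.384 < LCL; sample 2 = 51.382 < LCL.

2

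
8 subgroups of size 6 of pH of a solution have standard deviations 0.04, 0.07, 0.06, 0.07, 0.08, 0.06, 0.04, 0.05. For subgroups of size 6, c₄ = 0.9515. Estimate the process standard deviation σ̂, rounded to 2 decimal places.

s̄ = (0.04 + 0.07 + 0.06 + 0.07 + 0.08 + 0.06 + 0.04 + 0.05) / 8 = 0.0588
σ̂ = s̄ / c₄ = 0.0588 / 0.9515 = 0.0617

0.06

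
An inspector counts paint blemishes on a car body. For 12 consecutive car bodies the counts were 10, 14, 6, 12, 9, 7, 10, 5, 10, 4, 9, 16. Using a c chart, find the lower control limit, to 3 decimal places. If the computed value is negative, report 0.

0.168

c̄ = (10 + 14 + 6 + 12 + 9 + 7 + 10 + 5 + 10 + 4 + 9 + 16) / 12 = 112 / 12 = 9.3333
LCL = c̄ − 3√c̄ = 9.3333 − 3 × 3.0551 = 0.1682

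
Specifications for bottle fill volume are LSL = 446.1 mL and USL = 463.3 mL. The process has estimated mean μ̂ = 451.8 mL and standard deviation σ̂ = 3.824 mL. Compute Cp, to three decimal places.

0.750

Cp = (USL − LSL) / (6σ̂) = (463.3 − 446.1) / (6 × 3.824) = 17.2000 / 22.9440 = 0.7497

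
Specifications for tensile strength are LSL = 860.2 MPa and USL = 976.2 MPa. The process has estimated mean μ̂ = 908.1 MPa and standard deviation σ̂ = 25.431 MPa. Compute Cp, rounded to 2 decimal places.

Cp = (USL − LSL) / (6σ̂) = (976.2 − 860.2) / (6 × 25.431) = 116.0000 / 152.5860 = 0.7602

0.76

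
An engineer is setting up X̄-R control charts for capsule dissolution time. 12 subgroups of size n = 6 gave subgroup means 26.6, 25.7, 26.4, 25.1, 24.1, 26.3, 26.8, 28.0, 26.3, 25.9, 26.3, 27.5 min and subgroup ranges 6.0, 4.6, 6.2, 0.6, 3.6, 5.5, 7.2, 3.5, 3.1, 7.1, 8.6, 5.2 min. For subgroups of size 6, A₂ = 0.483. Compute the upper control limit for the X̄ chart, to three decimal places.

X̄̄ = (26.6 + 25.7 + 26.4 + 25.1 + 24.1 + 26.3 + 26.8 + 28.0 + 26.3 + 25.9 + 26.3 + 27.5) / 12 = 315.0000 / 12 = 26.2500
R̄ = (6.0 + 4.6 + 6.2 + 0.6 + 3.6 + 5.5 + 7.2 + 3.5 + 3.1 + 7.1 + 8.6 + 5.2) / 12 = 61.2000 / 12 = 5.1000
UCL = X̄̄ + A₂·R̄ = 26.2500 + 0.483 × 5.1000 = 28.7133

28.713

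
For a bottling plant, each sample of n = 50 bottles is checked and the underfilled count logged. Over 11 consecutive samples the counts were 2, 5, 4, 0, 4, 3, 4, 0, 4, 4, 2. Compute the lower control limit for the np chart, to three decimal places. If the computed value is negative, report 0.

0.000

p̄ = Σdᵢ / (k·n) = 32 / (11 × 50) = 0.05818
LCL = np̄ − 3·√(np̄(1−p̄)) = 2.9091 − 3 × 1.6552 = -2.0566 → 0 (negative, so LCL = 0)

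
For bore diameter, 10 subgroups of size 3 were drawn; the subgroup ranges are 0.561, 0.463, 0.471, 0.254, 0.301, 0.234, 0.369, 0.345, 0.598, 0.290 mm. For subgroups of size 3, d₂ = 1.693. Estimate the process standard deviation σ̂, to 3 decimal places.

0.230

R̄ = (0.561 + 0.463 + 0.471 + 0.254 + 0.301 + 0.234 + 0.369 + 0.345 + 0.598 + 0.290) / 10 = 0.3886
σ̂ = R̄ / d₂ = 0.3886 / 1.693 = 0.2295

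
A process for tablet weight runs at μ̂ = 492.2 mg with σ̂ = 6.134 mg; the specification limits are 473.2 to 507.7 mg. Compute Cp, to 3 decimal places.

0.937

Cp = (USL − LSL) / (6σ̂) = (507.7 − 473.2) / (6 × 6.134) = 34.5000 / 36.8040 = 0.9374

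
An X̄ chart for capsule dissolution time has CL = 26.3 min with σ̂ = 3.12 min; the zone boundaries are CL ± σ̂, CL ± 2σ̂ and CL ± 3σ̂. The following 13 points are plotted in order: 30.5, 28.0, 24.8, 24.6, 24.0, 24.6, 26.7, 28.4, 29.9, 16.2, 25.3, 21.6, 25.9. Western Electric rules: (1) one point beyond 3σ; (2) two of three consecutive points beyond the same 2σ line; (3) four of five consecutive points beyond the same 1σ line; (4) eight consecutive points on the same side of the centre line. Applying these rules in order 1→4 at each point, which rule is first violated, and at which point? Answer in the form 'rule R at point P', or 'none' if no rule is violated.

Zone of each point (C = within 1σ̂, B = 1σ̂–2σ̂, A = 2σ̂–3σ̂, * = beyond 3σ̂; sign = side of CL): 1:+B, 2:+C, 3:-C, 4:-C, 5:-C, 6:-C, 7:+C, 8:+C, 9:+B, 10:-*, 11:-C, 12:-B, 13:-C
Rule 1 (one point beyond the 3σ limits) is satisfied at point 10.

rule 1 at point 10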